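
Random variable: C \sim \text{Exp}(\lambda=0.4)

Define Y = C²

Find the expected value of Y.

Using E[X²] = Var(X) + (E[X])²:
E[C] = 2.5
Var(C) = 1/0.4^2 = 6.25
E[C²] = 6.25 + 2.5² = 6.25 + 6.25 = 12.5

12.5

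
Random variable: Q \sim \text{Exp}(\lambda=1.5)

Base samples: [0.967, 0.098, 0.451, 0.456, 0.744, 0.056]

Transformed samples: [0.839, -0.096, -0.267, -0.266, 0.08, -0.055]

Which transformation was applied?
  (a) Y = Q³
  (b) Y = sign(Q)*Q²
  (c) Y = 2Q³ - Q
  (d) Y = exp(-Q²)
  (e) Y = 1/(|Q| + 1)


Checking option (c) Y = 2Q³ - Q:
  Q = 0.967 -> Y = 0.839 ✓
  Q = 0.098 -> Y = -0.096 ✓
  Q = 0.451 -> Y = -0.267 ✓
All samples match this transformation.

(c) 2Q³ - Q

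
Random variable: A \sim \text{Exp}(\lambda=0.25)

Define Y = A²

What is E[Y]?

E[A²] = Var(A) + (E[A])² = 16 + 16 = 32

32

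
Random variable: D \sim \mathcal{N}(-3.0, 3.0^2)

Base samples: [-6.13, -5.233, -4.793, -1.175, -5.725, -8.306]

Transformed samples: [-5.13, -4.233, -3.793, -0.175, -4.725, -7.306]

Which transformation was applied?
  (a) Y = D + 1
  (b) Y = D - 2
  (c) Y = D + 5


Checking option (a) Y = D + 1:
  D = -6.13 -> Y = -5.13 ✓
  D = -5.233 -> Y = -4.233 ✓
  D = -4.793 -> Y = -3.793 ✓
All samples match this transformation.

(a) D + 1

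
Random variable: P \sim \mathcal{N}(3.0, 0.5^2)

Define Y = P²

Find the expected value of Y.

E[P²] = Var(P) + (E[P])² = 0.25 + 9 = 9.25

9.25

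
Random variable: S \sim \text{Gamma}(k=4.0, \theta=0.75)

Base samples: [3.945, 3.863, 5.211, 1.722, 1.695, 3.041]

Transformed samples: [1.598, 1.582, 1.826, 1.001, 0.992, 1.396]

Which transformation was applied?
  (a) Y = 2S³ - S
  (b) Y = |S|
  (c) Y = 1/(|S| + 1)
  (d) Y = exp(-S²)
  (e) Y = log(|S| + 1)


Checking option (e) Y = log(|S| + 1):
  S = 3.945 -> Y = 1.598 ✓
  S = 3.863 -> Y = 1.582 ✓
  S = 5.211 -> Y = 1.826 ✓
All samples match this transformation.

(e) log(|S| + 1)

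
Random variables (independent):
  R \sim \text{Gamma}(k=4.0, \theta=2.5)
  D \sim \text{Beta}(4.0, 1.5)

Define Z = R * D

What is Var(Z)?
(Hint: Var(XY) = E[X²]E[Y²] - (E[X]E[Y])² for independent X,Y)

Var(XY) = E[X²]E[Y²] - (E[X]E[Y])²
E[R] = 10, Var(R) = 25
E[D] = 0.72727273, Var(D) = 0.03051494
E[R²] = 25 + 10² = 125
E[D²] = 0.03051494 + 0.72727273² = 0.55944056
Var(Z) = 125*0.55944056 - (10*0.72727273)²
= 69.93007 - 52.892562 = 17.037508

17.037508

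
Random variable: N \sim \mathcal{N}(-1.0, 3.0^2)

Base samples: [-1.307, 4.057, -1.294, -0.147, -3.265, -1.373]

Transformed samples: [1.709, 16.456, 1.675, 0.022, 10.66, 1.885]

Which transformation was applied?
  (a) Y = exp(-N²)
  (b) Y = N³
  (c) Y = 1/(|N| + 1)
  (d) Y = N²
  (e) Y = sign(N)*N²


Checking option (d) Y = N²:
  N = -1.307 -> Y = 1.709 ✓
  N = 4.057 -> Y = 16.456 ✓
  N = -1.294 -> Y = 1.675 ✓
All samples match this transformation.

(d) N²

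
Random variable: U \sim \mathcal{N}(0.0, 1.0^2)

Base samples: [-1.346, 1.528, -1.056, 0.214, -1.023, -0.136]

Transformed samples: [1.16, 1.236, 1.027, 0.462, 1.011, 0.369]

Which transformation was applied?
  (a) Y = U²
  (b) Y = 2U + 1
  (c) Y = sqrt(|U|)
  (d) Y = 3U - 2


Checking option (c) Y = sqrt(|U|):
  U = -1.346 -> Y = 1.16 ✓
  U = 1.528 -> Y = 1.236 ✓
  U = -1.056 -> Y = 1.027 ✓
All samples match this transformation.

(c) sqrt(|U|)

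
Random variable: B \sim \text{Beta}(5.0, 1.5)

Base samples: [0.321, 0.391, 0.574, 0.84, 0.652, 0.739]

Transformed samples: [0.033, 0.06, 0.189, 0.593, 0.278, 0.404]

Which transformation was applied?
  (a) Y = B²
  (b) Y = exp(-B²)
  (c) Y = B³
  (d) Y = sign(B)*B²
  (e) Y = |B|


Checking option (c) Y = B³:
  B = 0.321 -> Y = 0.033 ✓
  B = 0.391 -> Y = 0.06 ✓
  B = 0.574 -> Y = 0.189 ✓
All samples match this transformation.

(c) B³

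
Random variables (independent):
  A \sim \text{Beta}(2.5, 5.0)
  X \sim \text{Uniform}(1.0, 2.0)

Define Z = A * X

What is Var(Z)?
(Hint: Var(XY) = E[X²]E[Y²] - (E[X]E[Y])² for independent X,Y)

Var(XY) = E[X²]E[Y²] - (E[X]E[Y])²
E[A] = 0.33333333, Var(A) = 0.026143791
E[X] = 1.5, Var(X) = 0.083333333
E[A²] = 0.026143791 + 0.33333333² = 0.1372549
E[X²] = 0.083333333 + 1.5² = 2.3333333
Var(Z) = 0.1372549*2.3333333 - (0.33333333*1.5)²
= 0.32026144 - 0.25 = 0.070261438

0.070261438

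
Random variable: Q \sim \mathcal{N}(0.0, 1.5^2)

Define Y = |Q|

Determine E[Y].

For X ~ N(0, 1.5²), E[|X|] = sigma * sqrt(2/pi)
= 1.5 * sqrt(2/pi) = 1.1968268

1.1968268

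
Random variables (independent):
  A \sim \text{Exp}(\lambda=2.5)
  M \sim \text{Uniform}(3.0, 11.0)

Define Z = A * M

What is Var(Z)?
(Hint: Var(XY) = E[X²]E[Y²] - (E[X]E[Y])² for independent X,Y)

Var(XY) = E[X²]E[Y²] - (E[X]E[Y])²
E[A] = 0.4, Var(A) = 0.16
E[M] = 7, Var(M) = 5.3333333
E[A²] = 0.16 + 0.4² = 0.32
E[M²] = 5.3333333 + 7² = 54.333333
Var(Z) = 0.32*54.333333 - (0.4*7)²
= 17.386667 - 7.84 = 9.5466667

9.5466667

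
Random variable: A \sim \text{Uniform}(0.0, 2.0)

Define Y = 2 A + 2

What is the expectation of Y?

For Y = 2A + 2:
E[Y] = 2 * E[A] + 2
E[A] = (0 + 2)/2 = 1
E[Y] = 2 * 1 + 2 = 4

4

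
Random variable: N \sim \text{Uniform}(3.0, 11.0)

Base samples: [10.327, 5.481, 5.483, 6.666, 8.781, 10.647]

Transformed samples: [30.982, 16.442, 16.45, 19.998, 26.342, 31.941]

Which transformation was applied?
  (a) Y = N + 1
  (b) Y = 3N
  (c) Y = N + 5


Checking option (b) Y = 3N:
  N = 10.327 -> Y = 30.982 ✓
  N = 5.481 -> Y = 16.442 ✓
  N = 5.483 -> Y = 16.45 ✓
All samples match this transformation.

(b) 3N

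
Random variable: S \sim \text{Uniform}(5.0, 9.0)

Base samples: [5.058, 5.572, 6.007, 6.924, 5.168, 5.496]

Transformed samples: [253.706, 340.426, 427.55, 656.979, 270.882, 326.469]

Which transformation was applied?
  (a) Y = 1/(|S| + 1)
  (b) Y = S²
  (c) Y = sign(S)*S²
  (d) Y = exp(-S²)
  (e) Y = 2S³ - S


Checking option (e) Y = 2S³ - S:
  S = 5.058 -> Y = 253.706 ✓
  S = 5.572 -> Y = 340.426 ✓
  S = 6.007 -> Y = 427.55 ✓
All samples match this transformation.

(e) 2S³ - S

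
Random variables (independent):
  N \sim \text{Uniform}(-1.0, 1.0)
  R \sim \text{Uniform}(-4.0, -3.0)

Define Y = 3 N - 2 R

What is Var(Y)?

For independent RVs: Var(aX + bY) = a²Var(X) + b²Var(Y)
Var(N) = 0.33333333
Var(R) = 0.083333333
Var(Y) = 3²*0.33333333 + (-2)²*0.083333333
= 9*0.33333333 + 4*0.083333333 = 3.3333333

3.3333333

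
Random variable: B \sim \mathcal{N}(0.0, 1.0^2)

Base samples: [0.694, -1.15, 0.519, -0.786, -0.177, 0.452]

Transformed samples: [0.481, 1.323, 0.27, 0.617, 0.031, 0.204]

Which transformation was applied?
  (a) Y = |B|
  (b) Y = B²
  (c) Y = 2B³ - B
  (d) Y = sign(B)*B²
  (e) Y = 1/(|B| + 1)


Checking option (b) Y = B²:
  B = 0.694 -> Y = 0.481 ✓
  B = -1.15 -> Y = 1.323 ✓
  B = 0.519 -> Y = 0.27 ✓
All samples match this transformation.

(b) B²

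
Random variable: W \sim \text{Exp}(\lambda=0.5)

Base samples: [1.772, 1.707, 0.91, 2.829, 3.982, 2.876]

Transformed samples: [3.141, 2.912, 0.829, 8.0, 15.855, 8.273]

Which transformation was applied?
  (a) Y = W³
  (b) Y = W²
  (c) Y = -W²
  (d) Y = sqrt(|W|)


Checking option (b) Y = W²:
  W = 1.772 -> Y = 3.141 ✓
  W = 1.707 -> Y = 2.912 ✓
  W = 0.91 -> Y = 0.829 ✓
All samples match this transformation.

(b) W²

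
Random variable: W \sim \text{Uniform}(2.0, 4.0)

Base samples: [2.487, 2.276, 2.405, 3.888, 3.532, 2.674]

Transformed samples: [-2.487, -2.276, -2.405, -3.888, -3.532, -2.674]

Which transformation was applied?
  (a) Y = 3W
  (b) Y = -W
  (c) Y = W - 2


Checking option (b) Y = -W:
  W = 2.487 -> Y = -2.487 ✓
  W = 2.276 -> Y = -2.276 ✓
  W = 2.405 -> Y = -2.405 ✓
All samples match this transformation.

(b) -W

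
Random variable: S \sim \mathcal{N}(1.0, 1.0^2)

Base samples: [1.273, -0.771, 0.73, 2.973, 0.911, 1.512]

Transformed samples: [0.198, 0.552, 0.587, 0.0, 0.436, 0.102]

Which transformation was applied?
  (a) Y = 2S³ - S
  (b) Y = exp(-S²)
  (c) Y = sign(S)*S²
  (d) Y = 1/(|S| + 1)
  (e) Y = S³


Checking option (b) Y = exp(-S²):
  S = 1.273 -> Y = 0.198 ✓
  S = -0.771 -> Y = 0.552 ✓
  S = 0.73 -> Y = 0.587 ✓
All samples match this transformation.

(b) exp(-S²)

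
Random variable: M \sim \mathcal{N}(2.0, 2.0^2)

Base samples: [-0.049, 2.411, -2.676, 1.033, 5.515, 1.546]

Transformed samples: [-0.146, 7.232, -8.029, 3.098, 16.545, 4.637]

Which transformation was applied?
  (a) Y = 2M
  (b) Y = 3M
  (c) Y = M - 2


Checking option (b) Y = 3M:
  M = -0.049 -> Y = -0.146 ✓
  M = 2.411 -> Y = 7.232 ✓
  M = -2.676 -> Y = -8.029 ✓
All samples match this transformation.

(b) 3M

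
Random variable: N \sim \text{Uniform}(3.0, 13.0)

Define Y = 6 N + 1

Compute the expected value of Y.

For Y = 6N + 1:
E[Y] = 6 * E[N] + 1
E[N] = (3 + 13)/2 = 8
E[Y] = 6 * 8 + 1 = 49

49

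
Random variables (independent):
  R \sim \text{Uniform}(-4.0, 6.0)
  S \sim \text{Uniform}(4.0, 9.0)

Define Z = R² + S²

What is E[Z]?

E[Z] = E[R²] + E[S²]
E[R²] = Var(R) + E[R]² = 8.3333333 + 1 = 9.3333333
E[S²] = Var(S) + E[S]² = 2.0833333 + 42.25 = 44.333333
E[Z] = 9.3333333 + 44.333333 = 53.666667

53.666667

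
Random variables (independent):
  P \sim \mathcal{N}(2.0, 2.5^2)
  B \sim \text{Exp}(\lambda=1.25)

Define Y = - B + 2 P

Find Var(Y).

For independent RVs: Var(aX + bY) = a²Var(X) + b²Var(Y)
Var(P) = 6.25
Var(B) = 0.64
Var(Y) = 2²*6.25 + (-1)²*0.64
= 4*6.25 + 1*0.64 = 25.64

25.64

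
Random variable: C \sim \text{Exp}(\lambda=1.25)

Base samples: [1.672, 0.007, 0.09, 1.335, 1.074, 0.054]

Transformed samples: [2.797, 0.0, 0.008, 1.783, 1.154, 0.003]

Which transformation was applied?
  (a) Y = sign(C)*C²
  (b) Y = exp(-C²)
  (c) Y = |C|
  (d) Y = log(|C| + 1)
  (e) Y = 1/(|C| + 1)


Checking option (a) Y = sign(C)*C²:
  C = 1.672 -> Y = 2.797 ✓
  C = 0.007 -> Y = 0.0 ✓
  C = 0.09 -> Y = 0.008 ✓
All samples match this transformation.

(a) sign(C)*C²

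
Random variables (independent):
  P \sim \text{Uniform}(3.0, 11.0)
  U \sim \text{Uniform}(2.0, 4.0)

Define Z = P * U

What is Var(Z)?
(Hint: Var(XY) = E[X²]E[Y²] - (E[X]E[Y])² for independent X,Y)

Var(XY) = E[X²]E[Y²] - (E[X]E[Y])²
E[P] = 7, Var(P) = 5.3333333
E[U] = 3, Var(U) = 0.33333333
E[P²] = 5.3333333 + 7² = 54.333333
E[U²] = 0.33333333 + 3² = 9.3333333
Var(Z) = 54.333333*9.3333333 - (7*3)²
= 507.11111 - 441 = 66.111111

66.111111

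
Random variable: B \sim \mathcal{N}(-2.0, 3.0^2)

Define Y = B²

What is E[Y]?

E[B²] = Var(B) + (E[B])² = 9 + 4 = 13

13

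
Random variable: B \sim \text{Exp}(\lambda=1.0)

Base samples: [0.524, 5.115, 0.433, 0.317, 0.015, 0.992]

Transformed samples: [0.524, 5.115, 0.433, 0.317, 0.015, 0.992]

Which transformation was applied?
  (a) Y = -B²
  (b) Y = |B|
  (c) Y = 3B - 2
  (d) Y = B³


Checking option (b) Y = |B|:
  B = 0.524 -> Y = 0.524 ✓
  B = 5.115 -> Y = 5.115 ✓
  B = 0.433 -> Y = 0.433 ✓
All samples match this transformation.

(b) |B|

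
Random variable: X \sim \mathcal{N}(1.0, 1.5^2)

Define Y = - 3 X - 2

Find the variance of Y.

For Y = aX + b: Var(Y) = a² * Var(X)
Var(X) = 1.5^2 = 2.25
Var(Y) = (-3)² * 2.25 = 9 * 2.25 = 20.25

20.25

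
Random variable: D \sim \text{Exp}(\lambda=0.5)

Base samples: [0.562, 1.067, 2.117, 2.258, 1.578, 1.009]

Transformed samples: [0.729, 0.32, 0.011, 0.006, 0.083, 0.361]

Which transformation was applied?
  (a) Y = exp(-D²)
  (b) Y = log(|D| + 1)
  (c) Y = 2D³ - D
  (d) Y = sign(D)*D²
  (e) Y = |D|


Checking option (a) Y = exp(-D²):
  D = 0.562 -> Y = 0.729 ✓
  D = 1.067 -> Y = 0.32 ✓
  D = 2.117 -> Y = 0.011 ✓
All samples match this transformation.

(a) exp(-D²)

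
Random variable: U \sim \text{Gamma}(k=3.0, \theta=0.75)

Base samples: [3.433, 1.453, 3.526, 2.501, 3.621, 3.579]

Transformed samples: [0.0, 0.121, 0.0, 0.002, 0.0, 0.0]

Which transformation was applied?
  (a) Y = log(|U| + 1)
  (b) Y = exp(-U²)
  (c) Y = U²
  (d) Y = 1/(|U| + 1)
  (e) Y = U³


Checking option (b) Y = exp(-U²):
  U = 3.433 -> Y = 0.0 ✓
  U = 1.453 -> Y = 0.121 ✓
  U = 3.526 -> Y = 0.0 ✓
All samples match this transformation.

(b) exp(-U²)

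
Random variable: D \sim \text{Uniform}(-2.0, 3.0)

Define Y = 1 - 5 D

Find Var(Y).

For Y = aD + b: Var(Y) = a² * Var(D)
Var(D) = (3 + 2)^2/12 = 2.0833333
Var(Y) = (-5)² * 2.0833333 = 25 * 2.0833333 = 52.083333

52.083333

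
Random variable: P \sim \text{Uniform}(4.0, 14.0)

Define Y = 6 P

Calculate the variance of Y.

For Y = aP + b: Var(Y) = a² * Var(P)
Var(P) = (14 - 4)^2/12 = 8.3333333
Var(Y) = 6² * 8.3333333 = 36 * 8.3333333 = 300

300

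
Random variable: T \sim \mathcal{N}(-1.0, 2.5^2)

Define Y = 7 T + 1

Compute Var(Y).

For Y = aT + b: Var(Y) = a² * Var(T)
Var(T) = 2.5^2 = 6.25
Var(Y) = 7² * 6.25 = 49 * 6.25 = 306.25

306.25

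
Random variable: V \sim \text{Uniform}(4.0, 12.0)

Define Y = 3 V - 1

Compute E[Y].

For Y = 3V - 1:
E[Y] = 3 * E[V] - 1
E[V] = (4 + 12)/2 = 8
E[Y] = 3 * 8 - 1 = 23

23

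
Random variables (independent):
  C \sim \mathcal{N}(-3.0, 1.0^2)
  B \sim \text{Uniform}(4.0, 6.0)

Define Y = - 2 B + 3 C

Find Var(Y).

For independent RVs: Var(aX + bY) = a²Var(X) + b²Var(Y)
Var(C) = 1
Var(B) = 0.33333333
Var(Y) = 3²*1 + (-2)²*0.33333333
= 9*1 + 4*0.33333333 = 10.333333

10.333333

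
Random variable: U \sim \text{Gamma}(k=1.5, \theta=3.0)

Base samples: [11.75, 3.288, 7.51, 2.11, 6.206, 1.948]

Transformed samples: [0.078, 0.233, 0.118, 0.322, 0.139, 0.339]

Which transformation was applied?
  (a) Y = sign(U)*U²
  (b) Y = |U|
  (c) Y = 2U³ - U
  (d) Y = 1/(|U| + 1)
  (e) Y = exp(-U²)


Checking option (d) Y = 1/(|U| + 1):
  U = 11.75 -> Y = 0.078 ✓
  U = 3.288 -> Y = 0.233 ✓
  U = 7.51 -> Y = 0.118 ✓
All samples match this transformation.

(d) 1/(|U| + 1)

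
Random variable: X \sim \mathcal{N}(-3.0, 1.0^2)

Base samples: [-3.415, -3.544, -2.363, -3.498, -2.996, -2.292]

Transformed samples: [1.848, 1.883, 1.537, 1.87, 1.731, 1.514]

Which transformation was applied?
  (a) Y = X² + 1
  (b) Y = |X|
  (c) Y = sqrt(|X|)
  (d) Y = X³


Checking option (c) Y = sqrt(|X|):
  X = -3.415 -> Y = 1.848 ✓
  X = -3.544 -> Y = 1.883 ✓
  X = -2.363 -> Y = 1.537 ✓
All samples match this transformation.

(c) sqrt(|X|)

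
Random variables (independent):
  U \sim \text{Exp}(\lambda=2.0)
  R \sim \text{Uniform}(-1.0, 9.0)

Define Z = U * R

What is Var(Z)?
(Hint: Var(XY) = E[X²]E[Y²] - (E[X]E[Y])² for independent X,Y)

Var(XY) = E[X²]E[Y²] - (E[X]E[Y])²
E[U] = 0.5, Var(U) = 0.25
E[R] = 4, Var(R) = 8.3333333
E[U²] = 0.25 + 0.5² = 0.5
E[R²] = 8.3333333 + 4² = 24.333333
Var(Z) = 0.5*24.333333 - (0.5*4)²
= 12.166667 - 4 = 8.1666667

8.1666667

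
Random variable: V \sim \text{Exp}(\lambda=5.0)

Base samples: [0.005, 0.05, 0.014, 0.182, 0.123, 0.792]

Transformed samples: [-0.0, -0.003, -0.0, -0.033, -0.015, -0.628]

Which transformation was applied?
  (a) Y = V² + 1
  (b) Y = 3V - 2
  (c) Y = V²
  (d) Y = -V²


Checking option (d) Y = -V²:
  V = 0.005 -> Y = -0.0 ✓
  V = 0.05 -> Y = -0.003 ✓
  V = 0.014 -> Y = -0.0 ✓
All samples match this transformation.

(d) -V²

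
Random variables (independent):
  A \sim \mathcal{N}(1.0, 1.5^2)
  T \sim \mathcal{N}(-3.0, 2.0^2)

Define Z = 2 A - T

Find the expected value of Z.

E[Z] = 2*E[A] - 1*E[T]
E[A] = 1
E[T] = -3
E[Z] = 2*1 - 1*(-3) = 5

5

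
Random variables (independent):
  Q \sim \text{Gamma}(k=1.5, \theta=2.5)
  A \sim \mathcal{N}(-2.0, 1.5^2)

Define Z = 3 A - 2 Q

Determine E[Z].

E[Z] = -2*E[Q] + 3*E[A]
E[Q] = 3.75
E[A] = -2
E[Z] = -2*3.75 + 3*(-2) = -13.5

-13.5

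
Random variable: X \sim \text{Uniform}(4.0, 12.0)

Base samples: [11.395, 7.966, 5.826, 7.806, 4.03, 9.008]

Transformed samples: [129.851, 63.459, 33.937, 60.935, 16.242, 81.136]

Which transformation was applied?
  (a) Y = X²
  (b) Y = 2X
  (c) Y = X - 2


Checking option (a) Y = X²:
  X = 11.395 -> Y = 129.851 ✓
  X = 7.966 -> Y = 63.459 ✓
  X = 5.826 -> Y = 33.937 ✓
All samples match this transformation.

(a) X²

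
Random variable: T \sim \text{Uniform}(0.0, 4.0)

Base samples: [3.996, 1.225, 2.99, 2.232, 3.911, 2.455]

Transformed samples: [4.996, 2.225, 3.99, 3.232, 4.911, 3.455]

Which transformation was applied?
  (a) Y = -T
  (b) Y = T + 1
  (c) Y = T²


Checking option (b) Y = T + 1:
  T = 3.996 -> Y = 4.996 ✓
  T = 1.225 -> Y = 2.225 ✓
  T = 2.99 -> Y = 3.99 ✓
All samples match this transformation.

(b) T + 1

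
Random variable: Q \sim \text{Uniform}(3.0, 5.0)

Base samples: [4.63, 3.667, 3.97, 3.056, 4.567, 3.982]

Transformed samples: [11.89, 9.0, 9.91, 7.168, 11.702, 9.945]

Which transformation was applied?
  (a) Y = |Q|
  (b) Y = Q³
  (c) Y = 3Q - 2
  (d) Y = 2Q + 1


Checking option (c) Y = 3Q - 2:
  Q = 4.63 -> Y = 11.89 ✓
  Q = 3.667 -> Y = 9.0 ✓
  Q = 3.97 -> Y = 9.91 ✓
All samples match this transformation.

(c) 3Q - 2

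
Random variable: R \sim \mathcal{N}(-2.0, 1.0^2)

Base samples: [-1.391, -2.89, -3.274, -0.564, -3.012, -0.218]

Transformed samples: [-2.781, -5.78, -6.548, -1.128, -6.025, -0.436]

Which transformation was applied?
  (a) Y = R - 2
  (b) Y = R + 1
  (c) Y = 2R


Checking option (c) Y = 2R:
  R = -1.391 -> Y = -2.781 ✓
  R = -2.89 -> Y = -5.78 ✓
  R = -3.274 -> Y = -6.548 ✓
All samples match this transformation.

(c) 2R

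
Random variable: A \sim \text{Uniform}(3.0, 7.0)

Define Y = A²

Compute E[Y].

Using E[X²] = Var(X) + (E[X])²:
E[A] = 5
Var(A) = (7 - 3)^2/12 = 1.3333333
E[A²] = 1.3333333 + 5² = 1.3333333 + 25 = 26.333333

26.333333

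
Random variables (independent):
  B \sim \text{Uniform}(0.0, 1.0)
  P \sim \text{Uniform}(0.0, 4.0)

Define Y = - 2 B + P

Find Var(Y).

For independent RVs: Var(aX + bY) = a²Var(X) + b²Var(Y)
Var(B) = 0.083333333
Var(P) = 1.3333333
Var(Y) = (-2)²*0.083333333 + 1²*1.3333333
= 4*0.083333333 + 1*1.3333333 = 1.6666667

1.6666667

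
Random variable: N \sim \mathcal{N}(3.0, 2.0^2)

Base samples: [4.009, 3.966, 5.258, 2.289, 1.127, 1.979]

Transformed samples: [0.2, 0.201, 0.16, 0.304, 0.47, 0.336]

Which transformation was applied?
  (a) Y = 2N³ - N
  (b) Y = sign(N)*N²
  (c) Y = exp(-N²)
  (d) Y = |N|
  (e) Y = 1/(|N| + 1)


Checking option (e) Y = 1/(|N| + 1):
  N = 4.009 -> Y = 0.2 ✓
  N = 3.966 -> Y = 0.201 ✓
  N = 5.258 -> Y = 0.16 ✓
All samples match this transformation.

(e) 1/(|N| + 1)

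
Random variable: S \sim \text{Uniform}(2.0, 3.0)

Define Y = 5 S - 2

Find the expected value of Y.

For Y = 5S - 2:
E[Y] = 5 * E[S] - 2
E[S] = (2 + 3)/2 = 2.5
E[Y] = 5 * 2.5 - 2 = 10.5

10.5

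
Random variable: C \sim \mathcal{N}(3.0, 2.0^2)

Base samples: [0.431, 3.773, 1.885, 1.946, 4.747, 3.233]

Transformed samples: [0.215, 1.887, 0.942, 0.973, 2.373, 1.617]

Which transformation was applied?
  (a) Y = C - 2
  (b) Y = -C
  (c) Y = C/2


Checking option (c) Y = C/2:
  C = 0.431 -> Y = 0.215 ✓
  C = 3.773 -> Y = 1.887 ✓
  C = 1.885 -> Y = 0.942 ✓
All samples match this transformation.

(c) C/2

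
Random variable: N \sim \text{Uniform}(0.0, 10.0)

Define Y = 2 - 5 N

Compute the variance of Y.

For Y = aN + b: Var(Y) = a² * Var(N)
Var(N) = (10 - 0)^2/12 = 8.3333333
Var(Y) = (-5)² * 8.3333333 = 25 * 8.3333333 = 208.33333

208.33333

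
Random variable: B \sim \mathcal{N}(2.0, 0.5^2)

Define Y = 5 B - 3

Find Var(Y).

For Y = aB + b: Var(Y) = a² * Var(B)
Var(B) = 0.5^2 = 0.25
Var(Y) = 5² * 0.25 = 25 * 0.25 = 6.25

6.25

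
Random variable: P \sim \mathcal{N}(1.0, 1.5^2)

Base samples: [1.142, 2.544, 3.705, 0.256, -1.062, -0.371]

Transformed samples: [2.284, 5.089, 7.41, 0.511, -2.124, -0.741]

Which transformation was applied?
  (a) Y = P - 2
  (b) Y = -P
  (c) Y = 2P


Checking option (c) Y = 2P:
  P = 1.142 -> Y = 2.284 ✓
  P = 2.544 -> Y = 5.089 ✓
  P = 3.705 -> Y = 7.41 ✓
All samples match this transformation.

(c) 2P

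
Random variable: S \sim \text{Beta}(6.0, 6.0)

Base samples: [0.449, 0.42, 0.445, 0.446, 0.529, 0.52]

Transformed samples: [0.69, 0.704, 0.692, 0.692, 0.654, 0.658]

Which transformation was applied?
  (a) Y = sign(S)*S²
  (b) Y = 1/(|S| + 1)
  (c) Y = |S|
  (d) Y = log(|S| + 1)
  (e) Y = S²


Checking option (b) Y = 1/(|S| + 1):
  S = 0.449 -> Y = 0.69 ✓
  S = 0.42 -> Y = 0.704 ✓
  S = 0.445 -> Y = 0.692 ✓
All samples match this transformation.

(b) 1/(|S| + 1)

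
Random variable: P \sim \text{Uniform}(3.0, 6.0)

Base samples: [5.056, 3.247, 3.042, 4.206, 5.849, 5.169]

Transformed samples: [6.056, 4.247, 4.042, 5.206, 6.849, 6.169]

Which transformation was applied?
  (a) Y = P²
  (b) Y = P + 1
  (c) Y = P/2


Checking option (b) Y = P + 1:
  P = 5.056 -> Y = 6.056 ✓
  P = 3.247 -> Y = 4.247 ✓
  P = 3.042 -> Y = 4.042 ✓
All samples match this transformation.

(b) P + 1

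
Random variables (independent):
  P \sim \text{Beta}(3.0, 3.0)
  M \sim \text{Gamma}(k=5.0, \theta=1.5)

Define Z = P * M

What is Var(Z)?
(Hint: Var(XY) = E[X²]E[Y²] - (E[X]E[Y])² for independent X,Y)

Var(XY) = E[X²]E[Y²] - (E[X]E[Y])²
E[P] = 0.5, Var(P) = 0.035714286
E[M] = 7.5, Var(M) = 11.25
E[P²] = 0.035714286 + 0.5² = 0.28571429
E[M²] = 11.25 + 7.5² = 67.5
Var(Z) = 0.28571429*67.5 - (0.5*7.5)²
= 19.285714 - 14.0625 = 5.2232143

5.2232143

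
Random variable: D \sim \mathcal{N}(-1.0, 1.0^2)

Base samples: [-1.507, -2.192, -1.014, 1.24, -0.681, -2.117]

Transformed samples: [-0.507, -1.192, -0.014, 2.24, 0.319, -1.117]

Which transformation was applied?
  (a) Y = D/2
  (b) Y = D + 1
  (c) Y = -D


Checking option (b) Y = D + 1:
  D = -1.507 -> Y = -0.507 ✓
  D = -2.192 -> Y = -1.192 ✓
  D = -1.014 -> Y = -0.014 ✓
All samples match this transformation.

(b) D + 1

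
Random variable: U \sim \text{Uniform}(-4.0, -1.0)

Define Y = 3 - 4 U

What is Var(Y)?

For Y = aU + b: Var(Y) = a² * Var(U)
Var(U) = (-1 + 4)^2/12 = 0.75
Var(Y) = (-4)² * 0.75 = 16 * 0.75 = 12

12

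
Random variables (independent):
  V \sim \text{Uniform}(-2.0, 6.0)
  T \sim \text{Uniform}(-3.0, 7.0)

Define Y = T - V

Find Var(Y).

For independent RVs: Var(aX + bY) = a²Var(X) + b²Var(Y)
Var(V) = 5.3333333
Var(T) = 8.3333333
Var(Y) = (-1)²*5.3333333 + 1²*8.3333333
= 1*5.3333333 + 1*8.3333333 = 13.666667

13.666667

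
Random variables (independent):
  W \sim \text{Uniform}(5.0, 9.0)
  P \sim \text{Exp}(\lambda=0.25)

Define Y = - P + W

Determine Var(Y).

For independent RVs: Var(aX + bY) = a²Var(X) + b²Var(Y)
Var(W) = 1.3333333
Var(P) = 16
Var(Y) = 1²*1.3333333 + (-1)²*16
= 1*1.3333333 + 1*16 = 17.333333

17.333333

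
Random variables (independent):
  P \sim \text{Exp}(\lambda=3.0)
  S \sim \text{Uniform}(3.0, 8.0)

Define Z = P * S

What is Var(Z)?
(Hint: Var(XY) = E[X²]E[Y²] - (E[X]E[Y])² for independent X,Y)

Var(XY) = E[X²]E[Y²] - (E[X]E[Y])²
E[P] = 0.33333333, Var(P) = 0.11111111
E[S] = 5.5, Var(S) = 2.0833333
E[P²] = 0.11111111 + 0.33333333² = 0.22222222
E[S²] = 2.0833333 + 5.5² = 32.333333
Var(Z) = 0.22222222*32.333333 - (0.33333333*5.5)²
= 7.1851852 - 3.3611111 = 3.8240741

3.8240741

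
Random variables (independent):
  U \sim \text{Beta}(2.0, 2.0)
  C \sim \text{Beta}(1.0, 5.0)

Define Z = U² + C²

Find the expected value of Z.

E[Z] = E[U²] + E[C²]
E[U²] = Var(U) + E[U]² = 0.05 + 0.25 = 0.3
E[C²] = Var(C) + E[C]² = 0.01984127 + 0.027777778 = 0.047619048
E[Z] = 0.3 + 0.047619048 = 0.34761905

0.34761905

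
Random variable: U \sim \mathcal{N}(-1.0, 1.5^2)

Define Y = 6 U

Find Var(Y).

For Y = aU + b: Var(Y) = a² * Var(U)
Var(U) = 1.5^2 = 2.25
Var(Y) = 6² * 2.25 = 36 * 2.25 = 81

81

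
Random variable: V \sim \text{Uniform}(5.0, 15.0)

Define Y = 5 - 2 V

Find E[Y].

For Y = -2V + 5:
E[Y] = -2 * E[V] + 5
E[V] = (5 + 15)/2 = 10
E[Y] = -2 * 10 + 5 = -15

-15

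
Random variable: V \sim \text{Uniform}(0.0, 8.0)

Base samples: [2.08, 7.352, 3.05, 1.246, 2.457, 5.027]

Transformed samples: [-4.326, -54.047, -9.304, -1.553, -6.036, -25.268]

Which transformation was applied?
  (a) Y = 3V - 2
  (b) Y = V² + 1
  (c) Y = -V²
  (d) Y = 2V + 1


Checking option (c) Y = -V²:
  V = 2.08 -> Y = -4.326 ✓
  V = 7.352 -> Y = -54.047 ✓
  V = 3.05 -> Y = -9.304 ✓
All samples match this transformation.

(c) -V²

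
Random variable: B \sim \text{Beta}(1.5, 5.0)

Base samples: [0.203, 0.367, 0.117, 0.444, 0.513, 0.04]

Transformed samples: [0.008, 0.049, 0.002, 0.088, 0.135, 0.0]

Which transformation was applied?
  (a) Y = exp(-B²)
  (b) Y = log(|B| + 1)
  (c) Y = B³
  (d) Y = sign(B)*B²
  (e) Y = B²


Checking option (c) Y = B³:
  B = 0.203 -> Y = 0.008 ✓
  B = 0.367 -> Y = 0.049 ✓
  B = 0.117 -> Y = 0.002 ✓
All samples match this transformation.

(c) B³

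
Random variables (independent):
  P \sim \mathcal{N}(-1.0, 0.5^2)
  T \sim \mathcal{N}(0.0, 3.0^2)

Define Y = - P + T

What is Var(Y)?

For independent RVs: Var(aX + bY) = a²Var(X) + b²Var(Y)
Var(P) = 0.25
Var(T) = 9
Var(Y) = (-1)²*0.25 + 1²*9
= 1*0.25 + 1*9 = 9.25

9.25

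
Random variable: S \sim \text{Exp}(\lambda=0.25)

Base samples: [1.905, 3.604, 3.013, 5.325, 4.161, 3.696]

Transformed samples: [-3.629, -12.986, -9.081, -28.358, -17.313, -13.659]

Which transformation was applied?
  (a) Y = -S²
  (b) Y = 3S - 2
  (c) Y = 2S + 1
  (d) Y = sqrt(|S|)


Checking option (a) Y = -S²:
  S = 1.905 -> Y = -3.629 ✓
  S = 3.604 -> Y = -12.986 ✓
  S = 3.013 -> Y = -9.081 ✓
All samples match this transformation.

(a) -S²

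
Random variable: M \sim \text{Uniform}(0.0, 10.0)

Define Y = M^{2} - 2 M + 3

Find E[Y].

E[Y] = 1*E[M²] - 2*E[M] + 3
E[M] = 5
E[M²] = Var(M) + (E[M])² = 8.3333333 + 25 = 33.333333
E[Y] = 1*33.333333 - 2*5 + 3 = 26.333333

26.333333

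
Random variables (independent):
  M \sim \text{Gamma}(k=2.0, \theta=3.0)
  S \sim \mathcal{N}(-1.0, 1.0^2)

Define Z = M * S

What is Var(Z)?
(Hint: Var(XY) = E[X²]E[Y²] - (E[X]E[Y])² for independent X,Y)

Var(XY) = E[X²]E[Y²] - (E[X]E[Y])²
E[M] = 6, Var(M) = 18
E[S] = -1, Var(S) = 1
E[M²] = 18 + 6² = 54
E[S²] = 1 + (-1)² = 2
Var(Z) = 54*2 - (6*(-1))²
= 108 - 36 = 72

72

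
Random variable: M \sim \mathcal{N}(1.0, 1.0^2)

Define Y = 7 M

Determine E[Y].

For Y = 7M:
E[Y] = 7 * E[M]
E[M] = 1.0 = 1
E[Y] = 7 * 1 = 7

7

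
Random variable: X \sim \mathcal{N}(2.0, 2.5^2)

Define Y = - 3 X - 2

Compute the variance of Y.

For Y = aX + b: Var(Y) = a² * Var(X)
Var(X) = 2.5^2 = 6.25
Var(Y) = (-3)² * 6.25 = 9 * 6.25 = 56.25

56.25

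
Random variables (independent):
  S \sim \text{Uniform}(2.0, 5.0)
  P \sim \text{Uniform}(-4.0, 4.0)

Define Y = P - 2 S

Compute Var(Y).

For independent RVs: Var(aX + bY) = a²Var(X) + b²Var(Y)
Var(S) = 0.75
Var(P) = 5.3333333
Var(Y) = (-2)²*0.75 + 1²*5.3333333
= 4*0.75 + 1*5.3333333 = 8.3333333

8.3333333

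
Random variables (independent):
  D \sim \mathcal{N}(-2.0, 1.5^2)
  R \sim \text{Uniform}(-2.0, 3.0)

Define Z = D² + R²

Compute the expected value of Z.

E[Z] = E[D²] + E[R²]
E[D²] = Var(D) + E[D]² = 2.25 + 4 = 6.25
E[R²] = Var(R) + E[R]² = 2.0833333 + 0.25 = 2.3333333
E[Z] = 6.25 + 2.3333333 = 8.5833333

8.5833333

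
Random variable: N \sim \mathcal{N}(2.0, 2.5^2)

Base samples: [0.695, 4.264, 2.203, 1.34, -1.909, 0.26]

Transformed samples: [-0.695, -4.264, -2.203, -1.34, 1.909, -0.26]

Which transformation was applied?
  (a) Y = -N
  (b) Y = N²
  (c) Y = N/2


Checking option (a) Y = -N:
  N = 0.695 -> Y = -0.695 ✓
  N = 4.264 -> Y = -4.264 ✓
  N = 2.203 -> Y = -2.203 ✓
All samples match this transformation.

(a) -N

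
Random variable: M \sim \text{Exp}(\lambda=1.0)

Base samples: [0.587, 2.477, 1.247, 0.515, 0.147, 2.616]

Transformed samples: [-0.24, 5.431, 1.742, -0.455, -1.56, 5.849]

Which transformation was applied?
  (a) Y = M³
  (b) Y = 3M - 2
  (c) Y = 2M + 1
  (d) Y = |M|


Checking option (b) Y = 3M - 2:
  M = 0.587 -> Y = -0.24 ✓
  M = 2.477 -> Y = 5.431 ✓
  M = 1.247 -> Y = 1.742 ✓
All samples match this transformation.

(b) 3M - 2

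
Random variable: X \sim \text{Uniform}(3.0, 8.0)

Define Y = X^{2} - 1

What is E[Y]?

E[Y] = 1*E[X²] - 1
E[X] = 5.5
E[X²] = Var(X) + (E[X])² = 2.0833333 + 30.25 = 32.333333
E[Y] = 1*32.333333 - 1 = 31.333333

31.333333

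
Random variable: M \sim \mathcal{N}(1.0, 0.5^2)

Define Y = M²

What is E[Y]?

E[M²] = Var(M) + (E[M])² = 0.25 + 1 = 1.25

1.25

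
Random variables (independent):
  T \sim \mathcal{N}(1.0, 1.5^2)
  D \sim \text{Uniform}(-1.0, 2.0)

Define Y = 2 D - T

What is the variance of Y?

For independent RVs: Var(aX + bY) = a²Var(X) + b²Var(Y)
Var(T) = 2.25
Var(D) = 0.75
Var(Y) = (-1)²*2.25 + 2²*0.75
= 1*2.25 + 4*0.75 = 5.25

5.25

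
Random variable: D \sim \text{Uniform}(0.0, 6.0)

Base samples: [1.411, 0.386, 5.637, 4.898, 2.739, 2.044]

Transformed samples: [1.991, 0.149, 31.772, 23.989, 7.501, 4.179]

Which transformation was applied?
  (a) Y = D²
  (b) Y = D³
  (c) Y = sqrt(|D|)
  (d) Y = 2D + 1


Checking option (a) Y = D²:
  D = 1.411 -> Y = 1.991 ✓
  D = 0.386 -> Y = 0.149 ✓
  D = 5.637 -> Y = 31.772 ✓
All samples match this transformation.

(a) D²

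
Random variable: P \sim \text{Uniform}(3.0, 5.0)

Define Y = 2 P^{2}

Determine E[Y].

E[Y] = 2*E[P²]
E[P] = 4
E[P²] = Var(P) + (E[P])² = 0.33333333 + 16 = 16.333333
E[Y] = 2*16.333333 = 32.666667

32.666667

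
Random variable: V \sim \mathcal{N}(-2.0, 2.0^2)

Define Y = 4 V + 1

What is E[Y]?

For Y = 4V + 1:
E[Y] = 4 * E[V] + 1
E[V] = -2.0 = -2
E[Y] = 4 * (-2) + 1 = -7

-7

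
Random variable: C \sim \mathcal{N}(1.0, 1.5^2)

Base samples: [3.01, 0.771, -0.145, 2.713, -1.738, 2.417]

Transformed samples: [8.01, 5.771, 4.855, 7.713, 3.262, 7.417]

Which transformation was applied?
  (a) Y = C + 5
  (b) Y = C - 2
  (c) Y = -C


Checking option (a) Y = C + 5:
  C = 3.01 -> Y = 8.01 ✓
  C = 0.771 -> Y = 5.771 ✓
  C = -0.145 -> Y = 4.855 ✓
All samples match this transformation.

(a) C + 5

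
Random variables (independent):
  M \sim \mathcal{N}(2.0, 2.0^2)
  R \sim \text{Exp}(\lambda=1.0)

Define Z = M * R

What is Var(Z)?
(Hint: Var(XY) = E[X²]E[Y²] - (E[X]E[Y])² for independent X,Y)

Var(XY) = E[X²]E[Y²] - (E[X]E[Y])²
E[M] = 2, Var(M) = 4
E[R] = 1, Var(R) = 1
E[M²] = 4 + 2² = 8
E[R²] = 1 + 1² = 2
Var(Z) = 8*2 - (2*1)²
= 16 - 4 = 12

12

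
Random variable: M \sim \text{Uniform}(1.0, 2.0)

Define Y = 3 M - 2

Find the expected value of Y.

For Y = 3M - 2:
E[Y] = 3 * E[M] - 2
E[M] = (1 + 2)/2 = 1.5
E[Y] = 3 * 1.5 - 2 = 2.5

2.5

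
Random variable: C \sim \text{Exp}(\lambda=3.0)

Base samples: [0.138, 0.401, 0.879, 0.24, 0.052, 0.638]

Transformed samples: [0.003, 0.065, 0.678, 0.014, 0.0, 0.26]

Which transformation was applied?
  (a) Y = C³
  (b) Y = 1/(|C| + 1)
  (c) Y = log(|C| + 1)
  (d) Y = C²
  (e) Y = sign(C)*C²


Checking option (a) Y = C³:
  C = 0.138 -> Y = 0.003 ✓
  C = 0.401 -> Y = 0.065 ✓
  C = 0.879 -> Y = 0.678 ✓
All samples match this transformation.

(a) C³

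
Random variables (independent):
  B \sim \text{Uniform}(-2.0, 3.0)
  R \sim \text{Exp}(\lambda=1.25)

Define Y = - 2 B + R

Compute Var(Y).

For independent RVs: Var(aX + bY) = a²Var(X) + b²Var(Y)
Var(B) = 2.0833333
Var(R) = 0.64
Var(Y) = (-2)²*2.0833333 + 1²*0.64
= 4*2.0833333 + 1*0.64 = 8.9733333

8.9733333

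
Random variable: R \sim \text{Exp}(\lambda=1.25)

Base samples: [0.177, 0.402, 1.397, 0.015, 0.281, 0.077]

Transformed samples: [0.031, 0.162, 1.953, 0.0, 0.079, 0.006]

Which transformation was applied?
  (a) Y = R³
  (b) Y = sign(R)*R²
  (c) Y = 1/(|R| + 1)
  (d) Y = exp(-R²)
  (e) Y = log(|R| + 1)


Checking option (b) Y = sign(R)*R²:
  R = 0.177 -> Y = 0.031 ✓
  R = 0.402 -> Y = 0.162 ✓
  R = 1.397 -> Y = 1.953 ✓
All samples match this transformation.

(b) sign(R)*R²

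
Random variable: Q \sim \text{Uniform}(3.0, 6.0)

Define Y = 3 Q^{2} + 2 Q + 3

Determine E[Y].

E[Y] = 3*E[Q²] + 2*E[Q] + 3
E[Q] = 4.5
E[Q²] = Var(Q) + (E[Q])² = 0.75 + 20.25 = 21
E[Y] = 3*21 + 2*4.5 + 3 = 75

75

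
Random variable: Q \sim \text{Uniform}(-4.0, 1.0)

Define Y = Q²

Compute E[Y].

E[Q²] = Var(Q) + (E[Q])² = 2.0833333 + 2.25 = 4.3333333

4.3333333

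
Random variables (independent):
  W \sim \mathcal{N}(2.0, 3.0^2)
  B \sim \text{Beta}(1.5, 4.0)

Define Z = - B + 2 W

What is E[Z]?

E[Z] = 2*E[W] - 1*E[B]
E[W] = 2
E[B] = 0.27272727
E[Z] = 2*2 - 1*0.27272727 = 3.7272727

3.7272727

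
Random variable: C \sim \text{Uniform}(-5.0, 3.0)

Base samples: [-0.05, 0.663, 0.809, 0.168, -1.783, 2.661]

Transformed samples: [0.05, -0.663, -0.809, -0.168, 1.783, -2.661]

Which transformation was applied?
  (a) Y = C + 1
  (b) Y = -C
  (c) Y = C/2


Checking option (b) Y = -C:
  C = -0.05 -> Y = 0.05 ✓
  C = 0.663 -> Y = -0.663 ✓
  C = 0.809 -> Y = -0.809 ✓
All samples match this transformation.

(b) -C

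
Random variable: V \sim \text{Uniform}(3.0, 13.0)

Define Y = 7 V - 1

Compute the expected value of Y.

For Y = 7V - 1:
E[Y] = 7 * E[V] - 1
E[V] = (3 + 13)/2 = 8
E[Y] = 7 * 8 - 1 = 55

55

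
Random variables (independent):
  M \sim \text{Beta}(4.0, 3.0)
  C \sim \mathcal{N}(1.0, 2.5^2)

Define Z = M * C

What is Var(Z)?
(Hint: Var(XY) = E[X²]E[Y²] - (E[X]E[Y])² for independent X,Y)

Var(XY) = E[X²]E[Y²] - (E[X]E[Y])²
E[M] = 0.57142857, Var(M) = 0.030612245
E[C] = 1, Var(C) = 6.25
E[M²] = 0.030612245 + 0.57142857² = 0.35714286
E[C²] = 6.25 + 1² = 7.25
Var(Z) = 0.35714286*7.25 - (0.57142857*1)²
= 2.5892857 - 0.32653061 = 2.2627551

2.2627551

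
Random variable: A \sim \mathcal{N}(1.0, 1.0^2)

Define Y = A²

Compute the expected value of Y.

Using E[X²] = Var(X) + (E[X])²:
E[A] = 1
Var(A) = 1.0^2 = 1
E[A²] = 1 + 1² = 1 + 1 = 2

2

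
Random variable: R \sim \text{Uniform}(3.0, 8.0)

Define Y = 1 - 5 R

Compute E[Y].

For Y = -5R + 1:
E[Y] = -5 * E[R] + 1
E[R] = (3 + 8)/2 = 5.5
E[Y] = -5 * 5.5 + 1 = -26.5

-26.5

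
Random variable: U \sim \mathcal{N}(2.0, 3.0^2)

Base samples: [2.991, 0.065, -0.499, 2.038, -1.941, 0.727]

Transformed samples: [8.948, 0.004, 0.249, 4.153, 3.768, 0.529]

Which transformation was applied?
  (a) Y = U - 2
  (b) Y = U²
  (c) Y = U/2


Checking option (b) Y = U²:
  U = 2.991 -> Y = 8.948 ✓
  U = 0.065 -> Y = 0.004 ✓
  U = -0.499 -> Y = 0.249 ✓
All samples match this transformation.

(b) U²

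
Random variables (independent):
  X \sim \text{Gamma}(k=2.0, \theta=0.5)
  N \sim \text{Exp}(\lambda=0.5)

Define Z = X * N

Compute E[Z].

For independent RVs: E[XY] = E[X]*E[Y]
E[X] = 1
E[N] = 2
E[Z] = 1 * 2 = 2

2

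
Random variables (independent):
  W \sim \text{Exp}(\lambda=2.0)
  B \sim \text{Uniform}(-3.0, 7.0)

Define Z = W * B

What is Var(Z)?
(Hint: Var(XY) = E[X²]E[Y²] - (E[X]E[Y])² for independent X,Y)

Var(XY) = E[X²]E[Y²] - (E[X]E[Y])²
E[W] = 0.5, Var(W) = 0.25
E[B] = 2, Var(B) = 8.3333333
E[W²] = 0.25 + 0.5² = 0.5
E[B²] = 8.3333333 + 2² = 12.333333
Var(Z) = 0.5*12.333333 - (0.5*2)²
= 6.1666667 - 1 = 5.1666667

5.1666667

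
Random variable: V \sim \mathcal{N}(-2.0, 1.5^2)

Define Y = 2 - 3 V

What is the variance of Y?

For Y = aV + b: Var(Y) = a² * Var(V)
Var(V) = 1.5^2 = 2.25
Var(Y) = (-3)² * 2.25 = 9 * 2.25 = 20.25

20.25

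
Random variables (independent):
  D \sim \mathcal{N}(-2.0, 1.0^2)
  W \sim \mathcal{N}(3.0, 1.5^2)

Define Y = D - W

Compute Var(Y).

For independent RVs: Var(aX + bY) = a²Var(X) + b²Var(Y)
Var(D) = 1
Var(W) = 2.25
Var(Y) = 1²*1 + (-1)²*2.25
= 1*1 + 1*2.25 = 3.25

3.25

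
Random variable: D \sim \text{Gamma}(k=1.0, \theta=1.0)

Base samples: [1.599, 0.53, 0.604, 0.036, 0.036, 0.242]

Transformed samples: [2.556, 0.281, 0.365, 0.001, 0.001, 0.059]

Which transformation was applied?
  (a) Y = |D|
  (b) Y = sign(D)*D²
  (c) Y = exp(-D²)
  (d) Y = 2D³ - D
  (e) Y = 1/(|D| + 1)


Checking option (b) Y = sign(D)*D²:
  D = 1.599 -> Y = 2.556 ✓
  D = 0.53 -> Y = 0.281 ✓
  D = 0.604 -> Y = 0.365 ✓
All samples match this transformation.

(b) sign(D)*D²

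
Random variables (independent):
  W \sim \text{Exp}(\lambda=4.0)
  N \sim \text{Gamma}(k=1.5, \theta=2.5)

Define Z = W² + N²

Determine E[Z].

E[Z] = E[W²] + E[N²]
E[W²] = Var(W) + E[W]² = 0.0625 + 0.0625 = 0.125
E[N²] = Var(N) + E[N]² = 9.375 + 14.0625 = 23.4375
E[Z] = 0.125 + 23.4375 = 23.5625

23.5625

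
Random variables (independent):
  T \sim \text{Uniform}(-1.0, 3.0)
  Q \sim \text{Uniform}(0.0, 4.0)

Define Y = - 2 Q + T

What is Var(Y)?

For independent RVs: Var(aX + bY) = a²Var(X) + b²Var(Y)
Var(T) = 1.3333333
Var(Q) = 1.3333333
Var(Y) = 1²*1.3333333 + (-2)²*1.3333333
= 1*1.3333333 + 4*1.3333333 = 6.6666667

6.6666667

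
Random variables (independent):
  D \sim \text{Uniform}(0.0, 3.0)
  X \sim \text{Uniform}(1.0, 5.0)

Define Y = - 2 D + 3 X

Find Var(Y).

For independent RVs: Var(aX + bY) = a²Var(X) + b²Var(Y)
Var(D) = 0.75
Var(X) = 1.3333333
Var(Y) = (-2)²*0.75 + 3²*1.3333333
= 4*0.75 + 9*1.3333333 = 15

15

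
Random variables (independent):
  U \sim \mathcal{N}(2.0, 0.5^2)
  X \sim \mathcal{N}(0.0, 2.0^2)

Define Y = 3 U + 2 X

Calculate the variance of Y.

For independent RVs: Var(aX + bY) = a²Var(X) + b²Var(Y)
Var(U) = 0.25
Var(X) = 4
Var(Y) = 3²*0.25 + 2²*4
= 9*0.25 + 4*4 = 18.25

18.25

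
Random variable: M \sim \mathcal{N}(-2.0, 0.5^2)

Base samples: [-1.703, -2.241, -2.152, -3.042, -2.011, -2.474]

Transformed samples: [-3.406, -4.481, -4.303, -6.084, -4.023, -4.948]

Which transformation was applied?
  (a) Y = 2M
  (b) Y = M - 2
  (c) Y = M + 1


Checking option (a) Y = 2M:
  M = -1.703 -> Y = -3.406 ✓
  M = -2.241 -> Y = -4.481 ✓
  M = -2.152 -> Y = -4.303 ✓
All samples match this transformation.

(a) 2M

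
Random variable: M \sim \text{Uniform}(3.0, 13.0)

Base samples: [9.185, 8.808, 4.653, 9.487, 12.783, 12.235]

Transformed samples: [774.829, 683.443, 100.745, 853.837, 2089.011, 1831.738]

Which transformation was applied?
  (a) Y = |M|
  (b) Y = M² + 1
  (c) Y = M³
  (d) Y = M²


Checking option (c) Y = M³:
  M = 9.185 -> Y = 774.829 ✓
  M = 8.808 -> Y = 683.443 ✓
  M = 4.653 -> Y = 100.745 ✓
All samples match this transformation.

(c) M³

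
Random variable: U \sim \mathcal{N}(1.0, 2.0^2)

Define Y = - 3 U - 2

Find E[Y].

For Y = -3U - 2:
E[Y] = -3 * E[U] - 2
E[U] = 1.0 = 1
E[Y] = -3 * 1 - 2 = -5

-5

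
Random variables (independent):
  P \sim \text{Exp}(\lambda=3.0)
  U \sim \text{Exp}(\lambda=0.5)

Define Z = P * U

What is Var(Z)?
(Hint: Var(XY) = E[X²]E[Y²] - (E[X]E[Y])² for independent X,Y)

Var(XY) = E[X²]E[Y²] - (E[X]E[Y])²
E[P] = 0.33333333, Var(P) = 0.11111111
E[U] = 2, Var(U) = 4
E[P²] = 0.11111111 + 0.33333333² = 0.22222222
E[U²] = 4 + 2² = 8
Var(Z) = 0.22222222*8 - (0.33333333*2)²
= 1.7777778 - 0.44444444 = 1.3333333

1.3333333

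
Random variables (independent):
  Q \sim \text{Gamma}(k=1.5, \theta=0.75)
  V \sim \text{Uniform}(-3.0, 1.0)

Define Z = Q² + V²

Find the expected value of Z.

E[Z] = E[Q²] + E[V²]
E[Q²] = Var(Q) + E[Q]² = 0.84375 + 1.265625 = 2.109375
E[V²] = Var(V) + E[V]² = 1.3333333 + 1 = 2.3333333
E[Z] = 2.109375 + 2.3333333 = 4.4427083

4.4427083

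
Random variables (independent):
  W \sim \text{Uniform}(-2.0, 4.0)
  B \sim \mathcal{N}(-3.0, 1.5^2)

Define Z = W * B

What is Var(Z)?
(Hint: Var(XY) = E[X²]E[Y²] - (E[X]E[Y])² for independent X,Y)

Var(XY) = E[X²]E[Y²] - (E[X]E[Y])²
E[W] = 1, Var(W) = 3
E[B] = -3, Var(B) = 2.25
E[W²] = 3 + 1² = 4
E[B²] = 2.25 + (-3)² = 11.25
Var(Z) = 4*11.25 - (1*(-3))²
= 45 - 9 = 36

36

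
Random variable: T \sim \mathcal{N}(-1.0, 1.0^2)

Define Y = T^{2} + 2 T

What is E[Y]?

E[Y] = 1*E[T²] + 2*E[T]
E[T] = -1
E[T²] = Var(T) + (E[T])² = 1 + 1 = 2
E[Y] = 1*2 + 2*(-1) = 0

0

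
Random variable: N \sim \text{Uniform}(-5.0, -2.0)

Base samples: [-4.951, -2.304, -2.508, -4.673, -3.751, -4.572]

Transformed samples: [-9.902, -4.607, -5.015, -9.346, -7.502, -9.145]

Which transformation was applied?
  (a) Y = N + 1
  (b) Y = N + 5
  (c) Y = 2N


Checking option (c) Y = 2N:
  N = -4.951 -> Y = -9.902 ✓
  N = -2.304 -> Y = -4.607 ✓
  N = -2.508 -> Y = -5.015 ✓
All samples match this transformation.

(c) 2N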